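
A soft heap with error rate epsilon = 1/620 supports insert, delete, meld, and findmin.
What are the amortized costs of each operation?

Soft heaps (Chazelle) allow up to an epsilon = 1/620 fraction of elements to have corrupted (raised) keys. Insert is O(log(1/epsilon)) = O(log 620) amortized -- the structure maintains heap-ordered binary trees of rank bounded by O(log(1/epsilon)). Meld concatenates root lists: O(1) amortized. Delete and findmin are O(1) amortized.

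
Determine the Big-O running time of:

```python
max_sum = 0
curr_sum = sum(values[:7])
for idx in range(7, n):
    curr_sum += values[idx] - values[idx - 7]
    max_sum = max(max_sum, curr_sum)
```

Time complexity: O(n).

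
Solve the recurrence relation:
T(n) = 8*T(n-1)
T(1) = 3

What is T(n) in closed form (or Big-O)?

Each step multiplies by 8. T(n) = T(1)*8^(n-1) = 3*8^(n-1).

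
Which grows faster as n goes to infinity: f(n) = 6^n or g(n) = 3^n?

f(n) = 6^n grows faster: (6/3)^n -> infinity since 6/3 > 1.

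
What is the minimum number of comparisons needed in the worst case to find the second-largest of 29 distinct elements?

Lower bound: finding the max needs 29-1 comparisons. By the adversary weight-doubling argument, the max must personally win >= ceil(log_2(29)) = 5 comparisons; the 2nd-largest is among those 5 losers, needing 5-1 more comparisons. Total >= 29-1 + 5-1 = 32. A balanced knockout tournament achieves this.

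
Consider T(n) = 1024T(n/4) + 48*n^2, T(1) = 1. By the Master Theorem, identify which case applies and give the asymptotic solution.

a=1024, b=4, f(n)=48*n^2.
log_4(1024) = 5 > 2.
Since f(n) = O(n^2) is polynomially smaller than n^5, Case 1 applies.
T(n) = Theta(n^5).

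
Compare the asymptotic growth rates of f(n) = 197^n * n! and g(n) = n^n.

f(n) = 197^n * n! grows faster: by Stirling n! ~ sqrt(2 pi n)(n/e)^n, so 197^n n! / n^n ~ (197/e)^n sqrt(2 pi n) -> infinity since 197/e > 1.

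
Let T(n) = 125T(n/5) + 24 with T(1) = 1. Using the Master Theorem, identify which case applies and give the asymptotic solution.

a=125, b=5, f(n)=24.
log_5(125) = 3 > 0.
Since f(n) = O(n^0) is polynomially smaller than n^3, Case 1 applies.
T(n) = Theta(n^3).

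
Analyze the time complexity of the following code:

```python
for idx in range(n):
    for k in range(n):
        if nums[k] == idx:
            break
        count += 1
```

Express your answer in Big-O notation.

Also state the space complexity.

Time complexity: O(n^2).
Space complexity: O(1).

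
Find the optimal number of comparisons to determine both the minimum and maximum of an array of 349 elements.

Naive approach: 696 comparisons (348 for max + 348 for min).
Optimal: Compare elements in pairs first (floor(n/2) = 174 comparisons), then find max among winners and min among losers (174 comparisons each).
Total: ceil(3n/2) - 2 = 522 comparisons. An adversary argument shows this is also a lower bound.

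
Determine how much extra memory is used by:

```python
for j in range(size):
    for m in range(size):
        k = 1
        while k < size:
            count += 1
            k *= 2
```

Space complexity: O(1).
Only a constant amount of auxiliary storage is used; nothing grows with n.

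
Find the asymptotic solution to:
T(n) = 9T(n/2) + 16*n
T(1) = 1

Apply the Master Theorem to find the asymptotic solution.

a=9, b=2, f(n)=16*n. log_2(9) = 3.17. Case 1 of Master Theorem: T(n) = O(n^3.17).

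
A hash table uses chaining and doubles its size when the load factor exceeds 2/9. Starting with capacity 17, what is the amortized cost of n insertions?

Rehashing occurs when load exceeds 2/9. Total rehash cost is geometric series summing to O(n). Each insertion itself is O(1). Amortized: O(1).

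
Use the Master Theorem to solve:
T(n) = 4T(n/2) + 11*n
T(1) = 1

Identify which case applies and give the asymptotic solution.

a=4, b=2, f(n)=11*n.
log_2(4) = 2 > 1.
Since f(n) = O(n^1) is polynomially smaller than n^2, Case 1 applies.
T(n) = Theta(n^2).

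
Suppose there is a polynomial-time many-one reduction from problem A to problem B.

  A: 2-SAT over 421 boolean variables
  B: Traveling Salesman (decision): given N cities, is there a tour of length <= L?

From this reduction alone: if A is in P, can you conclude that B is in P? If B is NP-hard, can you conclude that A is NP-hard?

A poly-time reduction A <=_p B transfers tractability DOWN (B easy => A easy) and hardness UP (A hard => B hard), not the reverse.
From A in P, the reduction alone does NOT give B in P: any problem in P trivially reduces to SAT, yet SAT is not known to be in P.
From B NP-hard, the reduction alone does NOT give A NP-hard: again, easy problems reduce to hard ones.
(Here in fact A is P and B is NP-complete.)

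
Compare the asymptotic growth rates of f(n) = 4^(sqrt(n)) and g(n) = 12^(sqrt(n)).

g(n) = 12^(sqrt(n)) grows faster: ratio is (12/4)^(sqrt(n)) -> infinity since 12/4 > 1.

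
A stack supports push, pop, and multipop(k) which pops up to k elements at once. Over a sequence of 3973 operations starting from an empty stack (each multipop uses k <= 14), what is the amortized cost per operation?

Each element is pushed exactly once and popped at most once (whether by pop or as part of a multipop). So the total number of individual pops over the whole sequence is at most the number of pushes, which is at most 3973. Total work <= 2 * 3973, hence O(1) amortized per operation.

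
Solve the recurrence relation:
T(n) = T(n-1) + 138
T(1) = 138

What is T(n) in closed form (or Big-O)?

Unrolling: T(n) = T(n-1) + 138 = T(n-2) + 2*138 = ... = T(1) + (n-1)*138 = 138 + (n-1)*138 = 138n.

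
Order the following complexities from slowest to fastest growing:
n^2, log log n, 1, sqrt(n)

Ordered by growth rate: 1 < log log n < sqrt(n) < n^2.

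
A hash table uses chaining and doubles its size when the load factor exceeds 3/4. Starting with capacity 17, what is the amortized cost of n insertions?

Rehashing occurs when load exceeds 3/4. Total rehash cost is geometric series summing to O(n). Each insertion itself is O(1). Amortized: O(1).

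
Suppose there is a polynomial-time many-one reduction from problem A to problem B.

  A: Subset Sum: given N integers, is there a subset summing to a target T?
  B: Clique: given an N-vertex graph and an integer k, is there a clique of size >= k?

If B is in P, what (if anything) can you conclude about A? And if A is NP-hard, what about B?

A poly-time reduction A <=_p B means any A-instance can be transformed to a B-instance in poly time.
If B is in P: compose the reduction with B's poly-time algorithm to solve A in poly time, so A is in P.
If A is NP-hard: every NP problem reduces to A, which reduces to B; composing reductions, every NP problem reduces to B, so B is NP-hard.
(Here in fact A is NP-complete and B is NP-complete.)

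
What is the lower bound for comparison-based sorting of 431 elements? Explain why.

A comparison-based sorting algorithm corresponds to a decision tree. With 431! possible permutations, the tree has 431! leaves. The height is at least log_2(431!) = Omega(n log n) by Stirling's approximation.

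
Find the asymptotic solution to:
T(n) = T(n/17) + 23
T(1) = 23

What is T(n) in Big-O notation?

Each step divides n by 17 and adds 23. After log_17(n) steps, T(n) = O(log n).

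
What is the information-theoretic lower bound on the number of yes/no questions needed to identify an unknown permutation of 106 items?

There are 106! = 114628056373470835453434738414834942870388487424139673389282723476762012382449946252660360871841673476016298287096435143747350528228224302506311680000000000000000000000000 permutations. Each yes/no question gives at most 1 bit, so at least ceil(log_2(114628056373470835453434738414834942870388487424139673389282723476762012382449946252660360871841673476016298287096435143747350528228224302506311680000000000000000000000000)) = 565 questions are needed.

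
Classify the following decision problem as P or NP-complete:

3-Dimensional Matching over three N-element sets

This problem is NP-complete: one of Karp's 21 NP-complete problems.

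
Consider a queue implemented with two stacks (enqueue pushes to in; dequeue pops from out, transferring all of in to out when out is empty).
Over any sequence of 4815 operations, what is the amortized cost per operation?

Each element is pushed to in once, popped once, pushed to out once, and popped once: 4 unit operations over its lifetime. Over 4815 operations the total work is O(4815). Amortized O(1) per enqueue/dequeue.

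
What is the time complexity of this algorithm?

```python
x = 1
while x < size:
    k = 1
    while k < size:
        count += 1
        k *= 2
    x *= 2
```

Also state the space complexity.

Time complexity: O(log^2 n).
Space complexity: O(1).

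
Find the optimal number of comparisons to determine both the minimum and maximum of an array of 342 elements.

Naive approach: 682 comparisons (341 for max + 341 for min).
Optimal: Compare elements in pairs first (floor(n/2) = 171 comparisons), then find max among winners and min among losers (170 comparisons each).
Total: ceil(3n/2) - 2 = 511 comparisons. An adversary argument shows this is also a lower bound.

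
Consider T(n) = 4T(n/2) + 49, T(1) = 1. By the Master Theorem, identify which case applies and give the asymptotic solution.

a=4, b=2, f(n)=49.
log_2(4) = 2 > 0.
Since f(n) = O(n^0) is polynomially smaller than n^2, Case 1 applies.
T(n) = Theta(n^2).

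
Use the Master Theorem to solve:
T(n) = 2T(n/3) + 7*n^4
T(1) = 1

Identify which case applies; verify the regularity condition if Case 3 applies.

a=2, b=3, f(n)=7*n^4.
log_3(2) = 0.6309 < 4.
f(n) = Omega(n^(0.6309+epsilon)) for some epsilon > 0, so Case 3 is the candidate.
Regularity: a*f(n/b) = 2*7*(n/3)^4 = (2/81)*7*n^4 <= c*f(n) with c = 2/81 < 1. Satisfied.
Case 3: T(n) = Theta(n^4).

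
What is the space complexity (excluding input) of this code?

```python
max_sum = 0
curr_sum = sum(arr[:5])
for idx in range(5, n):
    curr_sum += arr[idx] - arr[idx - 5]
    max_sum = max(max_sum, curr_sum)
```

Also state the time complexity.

Space complexity: O(1).
Only a constant amount of auxiliary storage is used; nothing grows with n.
Time complexity: O(n).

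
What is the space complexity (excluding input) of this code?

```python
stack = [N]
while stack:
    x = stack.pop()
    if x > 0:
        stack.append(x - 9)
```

Space complexity: O(1).
Only a constant amount of auxiliary storage is used; nothing grows with n.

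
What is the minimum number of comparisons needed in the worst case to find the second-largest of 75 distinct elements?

Lower bound: finding the max needs 75-1 comparisons. By the adversary weight-doubling argument, the max must personally win >= ceil(log_2(75)) = 7 comparisons; the 2nd-largest is among those 7 losers, needing 7-1 more comparisons. Total >= 75-1 + 7-1 = 80. A balanced knockout tournament achieves this.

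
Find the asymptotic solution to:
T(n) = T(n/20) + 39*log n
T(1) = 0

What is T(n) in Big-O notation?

Each of the log_20(n) levels adds O(log n). T(n) = O(log^2 n).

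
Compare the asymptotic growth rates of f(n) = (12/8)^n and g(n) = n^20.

f(n) = (12/8)^n grows faster: (12/8)^n is exponential with base 12/8 > 1, dominating every polynomial.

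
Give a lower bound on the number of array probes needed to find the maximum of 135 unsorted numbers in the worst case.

Adversary: any unprobed cell could hold a value larger than everything seen so far. If fewer than 135 cells are probed, the adversary places the max in an unprobed cell. So all 135 cells must be examined; together with 135-1 comparisons this is tight.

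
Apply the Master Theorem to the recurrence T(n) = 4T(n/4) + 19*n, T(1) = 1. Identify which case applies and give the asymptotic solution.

a=4, b=4, f(n)=19*n.
log_4(4) = 1, so n^(log_b(a)) = n.
f(n) = Theta(n), so Case 2 applies.
T(n) = Theta(n log n).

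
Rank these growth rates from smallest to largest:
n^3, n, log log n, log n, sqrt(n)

Ordered by growth rate: log log n < log n < sqrt(n) < n < n^3.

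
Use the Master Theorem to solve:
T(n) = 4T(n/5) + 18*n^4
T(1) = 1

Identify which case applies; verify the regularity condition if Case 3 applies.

a=4, b=5, f(n)=18*n^4.
log_5(4) = 0.8614 < 4.
f(n) = Omega(n^(0.8614+epsilon)) for some epsilon > 0, so Case 3 is the candidate.
Regularity: a*f(n/b) = 4*18*(n/5)^4 = (4/625)*18*n^4 <= c*f(n) with c = 4/625 < 1. Satisfied.
Case 3: T(n) = Theta(n^4).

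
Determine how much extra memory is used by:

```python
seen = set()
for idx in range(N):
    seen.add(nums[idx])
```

Space complexity: O(n).
Auxiliary storage grows linearly with the input size n in the worst case.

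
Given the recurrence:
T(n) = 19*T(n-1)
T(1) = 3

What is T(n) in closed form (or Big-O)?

Each step multiplies by 19. T(n) = T(1)*19^(n-1) = 3*19^(n-1).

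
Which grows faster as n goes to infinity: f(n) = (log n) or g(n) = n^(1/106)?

g(n) = n^(1/106) grows faster: any positive power of n dominates any polylog.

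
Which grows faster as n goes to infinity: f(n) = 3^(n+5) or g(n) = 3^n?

f(n) = 3^(n+5) and g(n) = 3^n are Theta of each other: 3^(n+5) = 3^5 * 3^n = Theta(3^n).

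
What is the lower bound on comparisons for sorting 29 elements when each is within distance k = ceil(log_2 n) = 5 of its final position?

Partition the 29 positions into floor(n/k) blocks of k = 5 consecutive positions; any permutation within a block keeps every element within k of its final position, so there are at least (k!)^(n/k) distinguishable inputs. Lower bound: log_2((k!)^(n/k)) = (n/k) * log_2(k!) = Theta(n log k); with k = ceil(log_2 n), this is Omega(n log log n).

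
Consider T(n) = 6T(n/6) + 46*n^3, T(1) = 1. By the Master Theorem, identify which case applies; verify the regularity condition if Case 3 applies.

a=6, b=6, f(n)=46*n^3.
log_6(6) = 1 < 3.
f(n) = Omega(n^(1+epsilon)) for some epsilon > 0, so Case 3 is the candidate.
Regularity: a*f(n/b) = 6*46*(n/6)^3 = (6/216)*46*n^3 <= c*f(n) with c = 6/216 < 1. Satisfied.
Case 3: T(n) = Theta(n^3).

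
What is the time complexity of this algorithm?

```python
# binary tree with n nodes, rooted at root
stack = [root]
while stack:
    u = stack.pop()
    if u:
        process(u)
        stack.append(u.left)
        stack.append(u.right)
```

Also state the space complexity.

Time complexity: O(n).
Space complexity: O(n).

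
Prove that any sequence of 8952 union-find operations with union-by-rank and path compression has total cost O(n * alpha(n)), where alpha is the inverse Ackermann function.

Using Tarjan's analysis with rank-based potential function. Union-by-rank keeps tree height O(log n). Path compression flattens paths during find. For n = 8952 operations, total cost is O(n * alpha(n)), effectively O(n) since alpha grows incredibly slowly.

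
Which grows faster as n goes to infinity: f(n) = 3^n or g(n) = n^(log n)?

f(n) = 3^n grows faster: take logs: log(n^(log n)) = (log n)^2, log(3^n) = n log 3; n dominates (log n)^2.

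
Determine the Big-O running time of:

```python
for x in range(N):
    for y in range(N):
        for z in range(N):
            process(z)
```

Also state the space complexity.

Time complexity: O(n^3).
Space complexity: O(1).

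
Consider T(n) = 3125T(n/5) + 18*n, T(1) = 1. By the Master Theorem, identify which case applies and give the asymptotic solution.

a=3125, b=5, f(n)=18*n.
log_5(3125) = 5 > 1.
Since f(n) = O(n^1) is polynomially smaller than n^5, Case 1 applies.
T(n) = Theta(n^5).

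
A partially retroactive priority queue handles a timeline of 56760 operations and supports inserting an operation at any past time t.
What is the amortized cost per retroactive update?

Partially retroactive priority queues (Demaine-Iacono-Langerman) allow updates at past times with queries only at the present. With a balanced BST over the m = 56760 timeline events tracking bridges, each retroactive insert or delete is O(log m) amortized.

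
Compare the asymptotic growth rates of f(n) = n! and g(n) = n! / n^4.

f(n) = n! grows faster: the ratio n!/(n!/n^4) = n^4 -> infinity.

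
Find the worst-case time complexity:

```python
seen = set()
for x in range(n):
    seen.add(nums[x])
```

Time complexity: O(n).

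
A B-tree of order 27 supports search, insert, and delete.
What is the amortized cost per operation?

B-tree of order 27 has height O(log_27 n). Each operation traverses the tree height. Splits during insert and merges during delete are O(1) each and occur at most once per level. Total cost per operation: O(log_27 n).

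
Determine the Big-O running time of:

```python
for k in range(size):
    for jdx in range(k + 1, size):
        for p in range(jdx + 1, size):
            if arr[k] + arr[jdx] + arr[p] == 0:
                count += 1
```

Time complexity: O(n^3).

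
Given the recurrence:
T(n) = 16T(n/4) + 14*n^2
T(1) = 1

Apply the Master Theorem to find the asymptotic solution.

a=16, b=4, f(n)=14*n^2. log_4(16) = 2. Case 2: T(n) = O(n^2 log n).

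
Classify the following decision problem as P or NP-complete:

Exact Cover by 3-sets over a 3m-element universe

This problem is NP-complete: one of Karp's 21 NP-complete problems.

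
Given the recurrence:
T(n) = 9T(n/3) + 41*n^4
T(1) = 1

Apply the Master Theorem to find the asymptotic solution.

a=9, b=3, f(n)=41*n^4. log_3(9) = 2 < 4. Case 3: T(n) = O(n^4).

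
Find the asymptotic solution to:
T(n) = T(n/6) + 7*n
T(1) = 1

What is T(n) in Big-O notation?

Geometric series: 7*n*(1 + 1/6 + 1/6^2 + ...) = O(n). T(n) = O(n).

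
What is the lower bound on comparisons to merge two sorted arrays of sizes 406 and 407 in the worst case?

Adversary: with |406 - 407| <= 1 the inputs can be fully interleaved so that every adjacent pair in the merged output comes from different arrays. Then each of the 812 adjacent pairs must be directly compared, or the algorithm cannot determine their relative order. Standard merge meets this bound.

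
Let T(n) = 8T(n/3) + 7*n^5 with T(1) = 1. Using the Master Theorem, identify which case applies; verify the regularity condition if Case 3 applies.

a=8, b=3, f(n)=7*n^5.
log_3(8) = 1.893 < 5.
f(n) = Omega(n^(1.893+epsilon)) for some epsilon > 0, so Case 3 is the candidate.
Regularity: a*f(n/b) = 8*7*(n/3)^5 = (8/243)*7*n^5 <= c*f(n) with c = 8/243 < 1. Satisfied.
Case 3: T(n) = Theta(n^5).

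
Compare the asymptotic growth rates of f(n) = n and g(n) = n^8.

g(n) = n^8 grows faster: n^8/n = n^7 -> infinity.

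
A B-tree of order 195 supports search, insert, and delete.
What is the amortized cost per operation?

B-tree of order 195 has height O(log_195 n). Each operation traverses the tree height. Splits during insert and merges during delete are O(1) each and occur at most once per level. Total cost per operation: O(log_195 n).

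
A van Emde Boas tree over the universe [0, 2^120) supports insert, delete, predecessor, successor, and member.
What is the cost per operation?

vEB recursively partitions [0, 1329227995784915872903807060280344576) into sqrt(u) clusters of size sqrt(u). Each operation recurses into either one cluster or the summary, never both: T(u) = T(sqrt(u)) + O(1) => T(u) = O(log log u) = O(log 120). This is worst-case, not just amortized.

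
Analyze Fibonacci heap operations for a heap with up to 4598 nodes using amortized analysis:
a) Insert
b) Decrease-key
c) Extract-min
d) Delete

Fibonacci heaps use lazy consolidation. Potential function Phi = t + 2m (t = number of trees, m = marked nodes).
- Insert: O(1) actual, Delta Phi = +1 (one new tree) => O(1) amortized.
- Decrease-key: with c cascading cuts, actual cost is O(c); Delta Phi <= c - 2(c-1) + 2 = 4 - c (c new trees; >= c-1 marks cleared; <= 1 new mark). Amortized O(c) + (4 - c) = O(1).
- Extract-min: O(D(n) + t) actual; consolidation drops t to <= D(n)+1, so Delta Phi pays for the t term. D(n) = O(log n) for n = 4598 => O(log n) amortized.
- Delete: decrease-key to -inf then extract-min = O(log n).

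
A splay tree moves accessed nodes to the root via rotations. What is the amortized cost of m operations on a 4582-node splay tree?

Using a potential function Phi = sum of log(size of subtree) for each node, each splay operation has amortized cost O(log n) where n = 4582. Bad individual operations (O(n)) are offset by decreased potential.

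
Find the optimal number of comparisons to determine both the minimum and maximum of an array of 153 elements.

Naive approach: 304 comparisons (152 for max + 152 for min).
Optimal: Compare elements in pairs first (floor(n/2) = 76 comparisons), then find max among winners and min among losers (76 comparisons each).
Total: ceil(3n/2) - 2 = 228 comparisons. An adversary argument shows this is also a lower bound.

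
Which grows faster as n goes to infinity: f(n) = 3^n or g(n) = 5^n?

g(n) = 5^n grows faster: (5/3)^n -> infinity since 5/3 > 1.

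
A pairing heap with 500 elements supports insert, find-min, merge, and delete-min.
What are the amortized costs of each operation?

Pairing heaps are self-adjusting heap-ordered trees. Insert and merge link two roots: O(1). Find-min reads the root: O(1). Delete-min removes the root, then pairs children in two passes; amortized cost is O(log 500) = O(log n).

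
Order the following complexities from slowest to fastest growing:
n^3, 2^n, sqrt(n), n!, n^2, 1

Ordered by growth rate: 1 < sqrt(n) < n^2 < n^3 < 2^n < n!.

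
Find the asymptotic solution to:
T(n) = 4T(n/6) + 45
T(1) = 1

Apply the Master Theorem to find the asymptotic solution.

a=4, b=6, f(n)=45. log_6(4) = 0.7737. Case 1 of Master Theorem: T(n) = O(n^0.7737).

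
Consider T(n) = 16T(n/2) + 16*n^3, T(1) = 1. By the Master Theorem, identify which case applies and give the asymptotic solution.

a=16, b=2, f(n)=16*n^3.
log_2(16) = 4 > 3.
Since f(n) = O(n^3) is polynomially smaller than n^4, Case 1 applies.
T(n) = Theta(n^4).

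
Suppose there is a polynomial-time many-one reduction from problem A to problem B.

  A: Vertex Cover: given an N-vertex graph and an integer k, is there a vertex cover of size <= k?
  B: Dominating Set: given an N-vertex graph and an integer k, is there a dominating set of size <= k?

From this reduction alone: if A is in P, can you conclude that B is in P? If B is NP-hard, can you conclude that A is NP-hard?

A poly-time reduction A <=_p B transfers tractability DOWN (B easy => A easy) and hardness UP (A hard => B hard), not the reverse.
From A in P, the reduction alone does NOT give B in P: any problem in P trivially reduces to SAT, yet SAT is not known to be in P.
From B NP-hard, the reduction alone does NOT give A NP-hard: again, easy problems reduce to hard ones.
(Here in fact A is NP-complete and B is NP-complete.)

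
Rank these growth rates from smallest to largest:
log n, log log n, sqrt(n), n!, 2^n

Ordered by growth rate: log log n < log n < sqrt(n) < 2^n < n!.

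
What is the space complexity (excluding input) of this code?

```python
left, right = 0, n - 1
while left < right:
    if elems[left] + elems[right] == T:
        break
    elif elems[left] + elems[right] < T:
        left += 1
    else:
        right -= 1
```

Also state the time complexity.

Space complexity: O(1).
Only a constant amount of auxiliary storage is used; nothing grows with n.
Time complexity: O(n).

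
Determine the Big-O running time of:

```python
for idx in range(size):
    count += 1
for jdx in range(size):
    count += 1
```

Time complexity: O(n).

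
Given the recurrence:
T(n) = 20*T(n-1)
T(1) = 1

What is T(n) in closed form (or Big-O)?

Each step multiplies by 20. T(n) = T(1)*20^(n-1) = 20^(n-1).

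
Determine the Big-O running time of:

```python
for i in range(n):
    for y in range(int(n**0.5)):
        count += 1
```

Time complexity: O(n * sqrt(n)).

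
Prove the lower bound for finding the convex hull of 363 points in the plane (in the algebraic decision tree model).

Reduction from sorting: given 363 numbers x_1,...,x_{363}, map x_i to the point (x_i, x_i^2) on the parabola y = x^2. All points are on the convex hull, and walking the hull gives them in sorted x-order. Since sorting requires Omega(n log n), so does planar convex hull.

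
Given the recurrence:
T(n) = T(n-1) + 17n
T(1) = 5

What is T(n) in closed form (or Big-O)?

Unrolling: T(n) = 5 + 17*(2 + 3 + ... + n) = 5 + 17*(n(n+1)/2 - 1) = O(n^2).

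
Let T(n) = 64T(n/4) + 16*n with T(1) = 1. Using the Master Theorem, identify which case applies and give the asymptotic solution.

a=64, b=4, f(n)=16*n.
log_4(64) = 3 > 1.
Since f(n) = O(n^1) is polynomially smaller than n^3, Case 1 applies.
T(n) = Theta(n^3).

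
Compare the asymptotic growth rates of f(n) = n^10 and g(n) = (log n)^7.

f(n) = n^10 grows faster: any positive polynomial dominates any polylog.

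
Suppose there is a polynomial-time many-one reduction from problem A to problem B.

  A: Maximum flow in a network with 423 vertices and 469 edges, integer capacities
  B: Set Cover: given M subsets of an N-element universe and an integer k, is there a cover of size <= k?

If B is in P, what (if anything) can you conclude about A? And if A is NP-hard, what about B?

A poly-time reduction A <=_p B means any A-instance can be transformed to a B-instance in poly time.
If B is in P: compose the reduction with B's poly-time algorithm to solve A in poly time, so A is in P.
If A is NP-hard: every NP problem reduces to A, which reduces to B; composing reductions, every NP problem reduces to B, so B is NP-hard.
(Here in fact A is P and B is NP-complete.)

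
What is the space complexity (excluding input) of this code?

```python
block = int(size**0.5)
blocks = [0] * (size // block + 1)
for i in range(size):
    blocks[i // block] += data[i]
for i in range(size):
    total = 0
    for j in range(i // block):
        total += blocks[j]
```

Space complexity: O(sqrt(n)).
Storage scales with sqrt(n).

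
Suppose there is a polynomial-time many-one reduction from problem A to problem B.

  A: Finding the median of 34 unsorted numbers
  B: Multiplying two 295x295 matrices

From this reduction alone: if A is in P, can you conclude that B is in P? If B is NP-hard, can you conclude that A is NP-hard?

A poly-time reduction A <=_p B transfers tractability DOWN (B easy => A easy) and hardness UP (A hard => B hard), not the reverse.
From A in P, the reduction alone does NOT give B in P: any problem in P trivially reduces to SAT, yet SAT is not known to be in P.
From B NP-hard, the reduction alone does NOT give A NP-hard: again, easy problems reduce to hard ones.
(Here in fact A is P and B is P.)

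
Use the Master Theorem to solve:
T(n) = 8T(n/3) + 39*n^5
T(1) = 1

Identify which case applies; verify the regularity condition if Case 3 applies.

a=8, b=3, f(n)=39*n^5.
log_3(8) = 1.893 < 5.
f(n) = Omega(n^(1.893+epsilon)) for some epsilon > 0, so Case 3 is the candidate.
Regularity: a*f(n/b) = 8*39*(n/3)^5 = (8/243)*39*n^5 <= c*f(n) with c = 8/243 < 1. Satisfied.
Case 3: T(n) = Theta(n^5).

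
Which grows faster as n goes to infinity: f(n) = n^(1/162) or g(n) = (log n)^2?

f(n) = n^(1/162) grows faster: any positive power of n dominates any polylog.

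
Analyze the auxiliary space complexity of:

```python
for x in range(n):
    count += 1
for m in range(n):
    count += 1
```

Space complexity: O(1).
Only a constant amount of auxiliary storage is used; nothing grows with n.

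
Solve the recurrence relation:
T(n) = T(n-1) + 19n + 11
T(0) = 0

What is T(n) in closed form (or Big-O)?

Dominant term in sum is 19*sum(i, i=1..n) = 19*n*(n+1)/2 = O(n^2).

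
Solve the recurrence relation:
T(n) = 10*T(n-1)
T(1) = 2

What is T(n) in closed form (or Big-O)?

Each step multiplies by 10. T(n) = T(1)*10^(n-1) = 2*10^(n-1).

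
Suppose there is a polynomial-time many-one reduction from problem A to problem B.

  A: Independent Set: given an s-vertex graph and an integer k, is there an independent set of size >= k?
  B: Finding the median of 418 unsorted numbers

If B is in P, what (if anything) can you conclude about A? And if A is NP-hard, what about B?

A poly-time reduction A <=_p B means any A-instance can be transformed to a B-instance in poly time.
If B is in P: compose the reduction with B's poly-time algorithm to solve A in poly time, so A is in P.
If A is NP-hard: every NP problem reduces to A, which reduces to B; composing reductions, every NP problem reduces to B, so B is NP-hard.
(Here in fact A is NP-complete and B is in P, so no such reduction is known -- its existence would imply P = NP; the analysis concerns only what the assumed reduction would or would not let you conclude.)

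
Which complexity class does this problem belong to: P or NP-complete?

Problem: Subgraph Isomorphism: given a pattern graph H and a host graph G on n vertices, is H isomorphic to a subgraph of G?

This problem is NP-complete: generalizes Clique and Hamiltonian Path (pattern size is part of the input).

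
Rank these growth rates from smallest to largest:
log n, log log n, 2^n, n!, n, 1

Ordered by growth rate: 1 < log log n < log n < n < 2^n < n!.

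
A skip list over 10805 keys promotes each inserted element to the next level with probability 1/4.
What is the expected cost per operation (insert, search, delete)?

Expected number of levels is O(log_4(10805)) = O(log n). A search visits O(1) expected nodes per level over O(log n) levels. Insert/delete are a search plus O(1) pointer updates per level. Expected O(log n) per operation.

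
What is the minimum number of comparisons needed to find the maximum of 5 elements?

Finding the maximum requires 4 comparisons. Each comparison eliminates exactly one candidate. With 5 candidates, we need 4 eliminations.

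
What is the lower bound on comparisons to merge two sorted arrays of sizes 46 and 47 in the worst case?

Adversary: with |46 - 47| <= 1 the inputs can be fully interleaved so that every adjacent pair in the merged output comes from different arrays. Then each of the 92 adjacent pairs must be directly compared, or the algorithm cannot determine their relative order. Standard merge meets this bound.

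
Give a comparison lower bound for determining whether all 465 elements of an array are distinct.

In the algebraic decision-tree model, the YES region for element distinctness on 465 elements has 465! connected components (one per ordering). Ben-Or's theorem then gives a lower bound of Omega(log(n!)) = Omega(n log n).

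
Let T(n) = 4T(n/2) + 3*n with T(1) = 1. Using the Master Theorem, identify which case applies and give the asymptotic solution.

a=4, b=2, f(n)=3*n.
log_2(4) = 2 > 1.
Since f(n) = O(n^1) is polynomially smaller than n^2, Case 1 applies.
T(n) = Theta(n^2).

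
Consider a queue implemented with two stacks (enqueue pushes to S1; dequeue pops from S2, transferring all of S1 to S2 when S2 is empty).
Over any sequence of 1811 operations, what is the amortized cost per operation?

Each element is pushed to S1 once, popped once, pushed to S2 once, and popped once: 4 unit operations over its lifetime. Over 1811 operations the total work is O(1811). Amortized O(1) per enqueue/dequeue.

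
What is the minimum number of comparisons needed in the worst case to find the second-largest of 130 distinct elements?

Lower bound: finding the max needs 130-1 comparisons. By the adversary weight-doubling argument, the max must personally win >= ceil(log_2(130)) = 8 comparisons; the 2nd-largest is among those 8 losers, needing 8-1 more comparisons. Total >= 130-1 + 8-1 = 136. A balanced knockout tournament achieves this.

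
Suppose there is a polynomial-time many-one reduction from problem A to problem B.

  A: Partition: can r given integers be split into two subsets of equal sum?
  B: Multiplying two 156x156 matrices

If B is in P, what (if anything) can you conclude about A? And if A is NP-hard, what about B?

A poly-time reduction A <=_p B means any A-instance can be transformed to a B-instance in poly time.
If B is in P: compose the reduction with B's poly-time algorithm to solve A in poly time, so A is in P.
If A is NP-hard: every NP problem reduces to A, which reduces to B; composing reductions, every NP problem reduces to B, so B is NP-hard.
(Here in fact A is NP-complete and B is in P, so no such reduction is known -- its existence would imply P = NP; the analysis concerns only what the assumed reduction would or would not let you conclude.)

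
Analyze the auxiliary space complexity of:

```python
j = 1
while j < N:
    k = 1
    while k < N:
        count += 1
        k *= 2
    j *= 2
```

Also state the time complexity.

Space complexity: O(1).
Only a constant amount of auxiliary storage is used; nothing grows with n.
Time complexity: O(log^2 n).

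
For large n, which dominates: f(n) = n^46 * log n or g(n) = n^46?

f(n) = n^46 * log n grows faster: extra log n factor -> infinity.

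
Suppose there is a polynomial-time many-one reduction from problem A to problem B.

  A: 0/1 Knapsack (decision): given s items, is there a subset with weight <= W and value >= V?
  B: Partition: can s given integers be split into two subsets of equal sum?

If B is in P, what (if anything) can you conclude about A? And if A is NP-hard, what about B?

A poly-time reduction A <=_p B means any A-instance can be transformed to a B-instance in poly time.
If B is in P: compose the reduction with B's poly-time algorithm to solve A in poly time, so A is in P.
If A is NP-hard: every NP problem reduces to A, which reduces to B; composing reductions, every NP problem reduces to B, so B is NP-hard.
(Here in fact A is NP-complete and B is NP-complete.)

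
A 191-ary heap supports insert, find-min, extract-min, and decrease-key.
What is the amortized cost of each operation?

The 191-ary heap has height O(log_191 n). Insert sifts up: O(log_191 n). Find-min reads the root: O(1). Extract-min sifts down comparing 191 children per level: O(191 * log_191 n). Decrease-key sifts up: O(log_191 n).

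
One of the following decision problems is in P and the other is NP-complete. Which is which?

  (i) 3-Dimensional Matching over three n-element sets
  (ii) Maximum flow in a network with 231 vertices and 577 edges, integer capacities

(i) is NP-complete: one of Karp's 21 NP-complete problems.
(ii) is P: Edmonds-Karp / push-relabel run in polynomial time.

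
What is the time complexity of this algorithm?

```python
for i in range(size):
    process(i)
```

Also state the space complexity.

Time complexity: O(n).
Space complexity: O(1).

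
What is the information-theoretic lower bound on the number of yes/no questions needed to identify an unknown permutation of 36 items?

There are 36! = 371993326789901217467999448150835200000000 permutations. Each yes/no question gives at most 1 bit, so at least ceil(log_2(371993326789901217467999448150835200000000)) = 139 questions are needed.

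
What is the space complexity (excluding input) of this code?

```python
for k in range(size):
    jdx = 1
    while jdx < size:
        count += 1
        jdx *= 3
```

Space complexity: O(1).
Only a constant amount of auxiliary storage is used; nothing grows with n.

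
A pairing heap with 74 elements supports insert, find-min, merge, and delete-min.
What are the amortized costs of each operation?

Pairing heaps are self-adjusting heap-ordered trees. Insert and merge link two roots: O(1). Find-min reads the root: O(1). Delete-min removes the root, then pairs children in two passes; amortized cost is O(log 74) = O(log n).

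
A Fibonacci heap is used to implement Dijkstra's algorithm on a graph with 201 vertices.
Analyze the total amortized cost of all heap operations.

Dijkstra performs 201 insert, 201 extract-min, and at most E decrease-key operations. With Fibonacci heap: insert O(1) amortized, extract-min O(log n) amortized, decrease-key O(1) amortized. Total with n = 201: O(n * 1 + n * log n + E * 1) = O(n log n + E).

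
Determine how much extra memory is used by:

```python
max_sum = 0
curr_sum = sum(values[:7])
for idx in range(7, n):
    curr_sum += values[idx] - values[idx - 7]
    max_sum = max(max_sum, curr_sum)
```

Space complexity: O(1).
Only a constant amount of auxiliary storage is used; nothing grows with n.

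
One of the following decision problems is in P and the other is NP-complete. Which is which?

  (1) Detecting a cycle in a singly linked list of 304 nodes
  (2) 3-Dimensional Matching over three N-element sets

(1) is P: Floyd's tortoise-and-hare runs in O(n) time, O(1) space.
(2) is NP-complete: one of Karp's 21 NP-complete problems.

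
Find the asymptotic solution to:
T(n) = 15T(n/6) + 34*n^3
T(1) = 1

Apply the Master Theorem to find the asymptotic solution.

a=15, b=6, f(n)=34*n^3. log_6(15) = 1.511 < 3. Case 3: T(n) = O(n^3).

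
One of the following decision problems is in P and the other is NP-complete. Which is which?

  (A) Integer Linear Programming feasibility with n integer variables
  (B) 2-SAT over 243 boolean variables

(A) is NP-complete: ILP feasibility is NP-complete (LP relaxation is in P).
(B) is P: 2-SAT is solvable in linear time via implication-graph SCCs.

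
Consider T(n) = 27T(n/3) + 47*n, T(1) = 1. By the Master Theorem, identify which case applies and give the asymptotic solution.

a=27, b=3, f(n)=47*n.
log_3(27) = 3 > 1.
Since f(n) = O(n^1) is polynomially smaller than n^3, Case 1 applies.
T(n) = Theta(n^3).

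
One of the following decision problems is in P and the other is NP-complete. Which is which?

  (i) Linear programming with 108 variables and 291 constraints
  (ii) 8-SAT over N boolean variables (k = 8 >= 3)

(i) is P: the ellipsoid and interior-point methods run in polynomial time.
(ii) is NP-complete: 3-SAT is NP-complete (Cook-Levin); k-SAT for k>=3 reduces from 3-SAT.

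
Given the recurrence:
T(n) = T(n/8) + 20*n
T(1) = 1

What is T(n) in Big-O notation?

Geometric series: 20*n*(1 + 1/8 + 1/8^2 + ...) = O(n). T(n) = O(n).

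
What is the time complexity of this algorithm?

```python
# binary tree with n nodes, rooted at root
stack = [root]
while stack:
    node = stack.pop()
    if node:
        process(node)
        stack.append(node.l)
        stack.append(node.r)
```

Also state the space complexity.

Time complexity: O(n).
Space complexity: O(n).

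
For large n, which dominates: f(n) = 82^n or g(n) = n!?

g(n) = n! grows faster: n!/82^n -> infinity by Stirling.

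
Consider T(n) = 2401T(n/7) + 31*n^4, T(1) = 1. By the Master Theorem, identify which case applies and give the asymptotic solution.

a=2401, b=7, f(n)=31*n^4.
log_7(2401) = 4, so n^(log_b(a)) = n^4.
f(n) = Theta(n^4), so Case 2 applies.
T(n) = Theta(n^4 log n).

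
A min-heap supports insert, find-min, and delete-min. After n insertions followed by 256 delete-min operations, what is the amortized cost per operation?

Insert takes O(log n) worst case. Delete-min takes O(log n). Over a sequence of n inserts and 256 delete-mins, total cost is O((n + 256) log n). Amortized per operation: O(log n).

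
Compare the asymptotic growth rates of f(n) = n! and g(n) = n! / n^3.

f(n) = n! grows faster: the ratio n!/(n!/n^3) = n^3 -> infinity.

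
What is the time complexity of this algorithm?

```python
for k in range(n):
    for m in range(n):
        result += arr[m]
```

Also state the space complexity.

Time complexity: O(n^2).
Space complexity: O(1).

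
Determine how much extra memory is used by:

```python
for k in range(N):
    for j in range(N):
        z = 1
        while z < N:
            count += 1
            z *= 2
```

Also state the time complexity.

Space complexity: O(1).
Only a constant amount of auxiliary storage is used; nothing grows with n.
Time complexity: O(n^2 log n).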